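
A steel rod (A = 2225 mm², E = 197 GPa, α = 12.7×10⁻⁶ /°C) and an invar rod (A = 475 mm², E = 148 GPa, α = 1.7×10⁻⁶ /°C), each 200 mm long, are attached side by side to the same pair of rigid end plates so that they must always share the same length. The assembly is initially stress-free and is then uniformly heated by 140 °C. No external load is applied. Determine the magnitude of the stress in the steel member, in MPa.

Both members must finish at the same length. With the larger α, the steel tends to over-expand; the plates restrain it, putting the steel in compression and the invar in tension. With no external load the two internal forces are equal and opposite, magnitude P.
Compatibility of the two members (thermal + elastic change equal): (α₁ − α₂)ΔT = P·[1/(A₁E₁) + 1/(A₂E₂)].
|α₁ − α₂|·ΔT = 11×10⁻⁶ × 140 = 0.00154.
1/(A₁E₁) + 1/(A₂E₂) = 1/(2225×197×10³) + 1/(475×148×10³) = 1.651×10⁻⁸ N⁻¹.
P = 0.00154 / 1.651×10⁻⁸ = 93300 N = 93.3 kN.
σ_{steel} = P/A₁ = 93300/2225 = 41.93 MPa, compressive.

σ ≈ 41.9 MPa (compressive)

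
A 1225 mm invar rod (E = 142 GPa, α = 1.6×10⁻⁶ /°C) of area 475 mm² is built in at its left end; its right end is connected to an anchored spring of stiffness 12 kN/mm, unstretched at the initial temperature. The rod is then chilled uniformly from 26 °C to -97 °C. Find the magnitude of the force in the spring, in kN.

P ≈ 2.38 kN

If the spring were absent the rod would shorten by αΔT L = 1.6×10⁻⁶ × 123 × 1225 = 0.2411 mm.
With a force P in the spring, the elastic change of the rod is PL/(AE) and that of the spring is P/k; compatibility requires their sum to equal δ_free.
So P = δ_free / [L/(AE) + 1/k] = 0.2411 / [ 1225/(475×142×10³) + 1/(12×10³) ].
P = 0.2411 / 0.0001015 = 2375 N.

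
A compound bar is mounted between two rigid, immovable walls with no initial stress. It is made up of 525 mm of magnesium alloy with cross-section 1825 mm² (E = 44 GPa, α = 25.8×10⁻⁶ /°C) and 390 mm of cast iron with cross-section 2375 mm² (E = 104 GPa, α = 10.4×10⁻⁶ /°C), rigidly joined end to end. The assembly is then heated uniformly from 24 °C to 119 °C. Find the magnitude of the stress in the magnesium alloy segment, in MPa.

Free thermal expansion of the whole bar: Σ αᵢΔT Lᵢ = 25.8×10⁻⁶×95×525 + 10.4×10⁻⁶×95×390 = 1.672 mm.
Since the ends are fixed, an axial force P builds up, equal in every segment, with P · Σ Lᵢ/(AᵢEᵢ) = δ_free.
Σ Lᵢ/(AᵢEᵢ) = 525/(1825×44×10³) + 390/(2375×104×10³) = 8.117×10⁻⁶ mm/N.
Hence P = δ_free / Σ(L/AE) = 1.672/8.117×10⁻⁶ = 206 kN (compressive).
σ_{magnesium alloy} = P / A = 206000 / 1825 = 112.9 MPa.

σ ≈ 113 MPa (compressive)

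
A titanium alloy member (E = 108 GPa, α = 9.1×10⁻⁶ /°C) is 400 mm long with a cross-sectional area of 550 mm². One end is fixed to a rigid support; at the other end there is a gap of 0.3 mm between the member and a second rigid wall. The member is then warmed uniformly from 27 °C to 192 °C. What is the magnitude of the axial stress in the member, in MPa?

σ ≈ 81.2 MPa (compressive)

If the wall were absent the member would grow by αΔT L = 9.1×10⁻⁶ × 165 × 400 = 0.6006 mm.
The gap closes (δ_free > 0.3 mm) and the wall then resists a further 0.6006 − 0.3 = 0.3006 mm of expansion.
That suppressed elongation corresponds to σ = E·Δ/L = 108×10³ × 0.3006/400 = 81.16 MPa.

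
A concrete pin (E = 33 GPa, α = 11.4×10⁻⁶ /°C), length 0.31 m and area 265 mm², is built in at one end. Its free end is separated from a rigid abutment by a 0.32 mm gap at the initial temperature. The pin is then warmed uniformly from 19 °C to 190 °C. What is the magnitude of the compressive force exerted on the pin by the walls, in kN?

P ≈ 8.02 kN

Free thermal elongation = αΔT L = 11.4×10⁻⁶ × 171 × 310 = 0.6043 mm.
After closing the 0.32 mm clearance, 0.6043 − 0.32 = 0.2843 mm of expansion remains to be suppressed by the wall.
So σ = E(δ_free − g)/L = 33×10³ × 0.2843/310 = 30.27 MPa.
P = σA = 30.27 × 265 = 8.02 kN.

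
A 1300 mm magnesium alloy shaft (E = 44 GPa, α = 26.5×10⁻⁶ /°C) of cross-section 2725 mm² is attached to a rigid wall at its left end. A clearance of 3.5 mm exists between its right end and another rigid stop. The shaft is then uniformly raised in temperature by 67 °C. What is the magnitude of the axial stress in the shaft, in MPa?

Free thermal elongation = αΔT L = 26.5×10⁻⁶ × 67 × 1300 = 2.308 mm.
This is smaller than the 3.5 mm clearance, so the shaft expands freely without reaching the stop — the stress is zero.

σ ≈ 0 MPa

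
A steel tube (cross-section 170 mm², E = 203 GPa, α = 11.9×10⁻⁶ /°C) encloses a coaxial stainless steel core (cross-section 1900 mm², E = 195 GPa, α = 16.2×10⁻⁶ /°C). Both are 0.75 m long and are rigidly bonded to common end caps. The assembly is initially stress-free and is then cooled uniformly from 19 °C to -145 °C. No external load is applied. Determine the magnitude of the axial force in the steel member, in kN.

P ≈ 22.3 kN (compressive in the steel)

Both members must finish at the same length. With the larger α, the stainless steel tends to over-contract; the plates restrain it, putting the stainless steel in tension and the steel in compression. With no external load the two internal forces are equal and opposite, magnitude P.
Equating the net (thermal + elastic) strains gives |α₁ − α₂|·ΔT = P·[1/(A₁E₁) + 1/(A₂E₂)].
|α₁ − α₂|·ΔT = 4.3×10⁻⁶ × 164 = 0.0007052.
1/(A₁E₁) + 1/(A₂E₂) = 1/(170×203×10³) + 1/(1900×195×10³) = 3.168×10⁻⁸ N⁻¹.
P = 0.0007052 / 3.168×10⁻⁸ = 22260 N = 22.26 kN.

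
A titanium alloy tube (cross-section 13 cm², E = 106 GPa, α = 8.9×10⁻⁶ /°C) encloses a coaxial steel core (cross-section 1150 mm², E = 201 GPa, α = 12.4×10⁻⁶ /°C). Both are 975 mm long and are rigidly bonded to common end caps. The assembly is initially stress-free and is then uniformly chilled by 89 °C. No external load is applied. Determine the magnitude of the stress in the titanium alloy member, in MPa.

σ ≈ 20.7 MPa (compressive)

The steel has the larger α, so on cooling it would change length more than the titanium alloy if both were free. The rigid plates force a common final length, so the steel is put into tension and the titanium alloy into compression, with equal and opposite forces P (no external load).
Equating the net (thermal + elastic) strains gives |α₁ − α₂|·ΔT = P·[1/(A₁E₁) + 1/(A₂E₂)].
|α₁ − α₂|·ΔT = 3.5×10⁻⁶ × 89 = 0.0003115.
1/(A₁E₁) + 1/(A₂E₂) = 1/(1300×106×10³) + 1/(1150×201×10³) = 1.158×10⁻⁸ N⁻¹.
P = 0.0003115 / 1.158×10⁻⁸ = 26890 N = 26.89 kN.
σ_{titanium alloy} = P/A₁ = 26890/1300 = 20.69 MPa, compressive.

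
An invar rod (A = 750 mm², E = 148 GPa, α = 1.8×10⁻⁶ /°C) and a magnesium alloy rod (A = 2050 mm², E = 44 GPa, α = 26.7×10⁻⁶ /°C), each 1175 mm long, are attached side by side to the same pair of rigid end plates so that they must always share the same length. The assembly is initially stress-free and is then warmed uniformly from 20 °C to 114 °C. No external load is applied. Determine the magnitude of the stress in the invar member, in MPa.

The magnesium alloy has the larger α, so on heating it would change length more than the invar if both were free. The rigid plates force a common final length, so the magnesium alloy is put into compression and the invar into tension, with equal and opposite forces P (no external load).
Compatibility of the two members (thermal + elastic change equal): (α₁ − α₂)ΔT = P·[1/(A₁E₁) + 1/(A₂E₂)].
|α₁ − α₂|·ΔT = 24.9×10⁻⁶ × 94 = 0.002341.
1/(A₁E₁) + 1/(A₂E₂) = 1/(750×148×10³) + 1/(2050×44×10³) = 2.01×10⁻⁸ N⁻¹.
So P = 0.002341 / 2.01×10⁻⁸ = 116.5 kN.
σ_{invar} = P/A₁ = 116500/750 = 155.3 MPa, tensile.

σ ≈ 155 MPa (tensile)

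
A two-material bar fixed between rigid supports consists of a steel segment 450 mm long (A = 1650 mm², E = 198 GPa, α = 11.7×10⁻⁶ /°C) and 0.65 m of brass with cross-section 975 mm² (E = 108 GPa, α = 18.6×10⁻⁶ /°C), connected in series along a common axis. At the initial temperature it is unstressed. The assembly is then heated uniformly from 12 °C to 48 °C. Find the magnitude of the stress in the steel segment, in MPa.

σ ≈ 50.2 MPa (compressive)

If the supports were absent, the total length change would be Σ αᵢΔT Lᵢ = 11.7×10⁻⁶×36×450 + 18.6×10⁻⁶×36×650 = 0.6248 mm.
The walls prevent any net length change, so an axial force P (same in every segment) develops. Compatibility: P · Σ Lᵢ/(AᵢEᵢ) = δ_free.
The series flexibility is Σ Lᵢ/(AᵢEᵢ) = 450/(1650×198×10³) + 650/(975×108×10³) = 7.55×10⁻⁶ mm/N.
So P = 0.6248 / 7.55×10⁻⁶ = 82.75 kN, compressive.
σ_{steel} = P / A = 82750 / 1650 = 50.15 MPa.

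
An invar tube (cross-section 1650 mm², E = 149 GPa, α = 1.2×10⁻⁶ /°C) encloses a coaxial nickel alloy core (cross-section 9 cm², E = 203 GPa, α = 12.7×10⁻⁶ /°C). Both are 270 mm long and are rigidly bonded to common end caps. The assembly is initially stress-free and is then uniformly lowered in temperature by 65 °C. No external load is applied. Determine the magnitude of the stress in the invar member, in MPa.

Both members must finish at the same length. With the larger α, the nickel alloy tends to over-contract; the plates restrain it, putting the nickel alloy in tension and the invar in compression. With no external load the two internal forces are equal and opposite, magnitude P.
Equating the net (thermal + elastic) strains gives |α₁ − α₂|·ΔT = P·[1/(A₁E₁) + 1/(A₂E₂)].
|α₁ − α₂|·ΔT = 11.5×10⁻⁶ × 65 = 0.0007475.
1/(A₁E₁) + 1/(A₂E₂) = 1/(1650×149×10³) + 1/(900×203×10³) = 9.541×10⁻⁹ N⁻¹.
So P = 0.0007475 / 9.541×10⁻⁹ = 78.35 kN.
σ_{invar} = P/A₁ = 78350/1650 = 47.48 MPa, compressive.

σ ≈ 47.5 MPa (compressive)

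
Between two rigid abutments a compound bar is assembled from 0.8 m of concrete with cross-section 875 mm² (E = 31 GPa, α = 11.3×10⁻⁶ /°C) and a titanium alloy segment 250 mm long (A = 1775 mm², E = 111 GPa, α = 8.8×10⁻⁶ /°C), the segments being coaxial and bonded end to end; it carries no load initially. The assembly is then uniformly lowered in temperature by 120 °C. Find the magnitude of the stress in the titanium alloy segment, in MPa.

Free thermal contraction of the whole bar: Σ αᵢΔT Lᵢ = 11.3×10⁻⁶×120×800 + 8.8×10⁻⁶×120×250 = 1.349 mm.
Since the ends are fixed, an axial force P builds up, equal in every segment, with P · Σ Lᵢ/(AᵢEᵢ) = δ_free.
Σ Lᵢ/(AᵢEᵢ) = 800/(875×31×10³) + 250/(1775×111×10³) = 3.076×10⁻⁵ mm/N.
Hence P = δ_free / Σ(L/AE) = 1.349/3.076×10⁻⁵ = 43.85 kN (tensile).
σ_{titanium alloy} = P / A = 43850 / 1775 = 24.7 MPa.

σ ≈ 24.7 MPa (tensile)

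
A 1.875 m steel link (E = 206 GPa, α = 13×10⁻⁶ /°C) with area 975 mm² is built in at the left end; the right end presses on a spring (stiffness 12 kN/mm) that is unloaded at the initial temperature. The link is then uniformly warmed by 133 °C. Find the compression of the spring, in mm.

δ ≈ 2.92 mm

Free thermal expansion: δ_free = αΔT L = 13×10⁻⁶ × 133 × 1875 = 3.242 mm.
Let P be the compressive force at the spring. The link shortens elastically by PL/(AE) and the spring compresses by P/k; together these equal δ_free.
P [ L/(AE) + 1/k ] = δ_free → P [ 1875/(975×206×10³) + 1/(12×10³) ] = 3.242.
P = 3.242 / 9.267×10⁻⁵ = 34980 N.
Spring compression = P/k = 34980/(12×10³) = 2.915 mm.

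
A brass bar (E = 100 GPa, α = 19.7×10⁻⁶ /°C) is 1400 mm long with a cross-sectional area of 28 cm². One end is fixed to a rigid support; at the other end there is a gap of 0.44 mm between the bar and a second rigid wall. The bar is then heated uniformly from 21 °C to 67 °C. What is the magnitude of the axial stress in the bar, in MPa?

σ ≈ 59.2 MPa (compressive)

Free thermal elongation = αΔT L = 19.7×10⁻⁶ × 46 × 1400 = 1.269 mm.
This exceeds the 0.44 mm gap, so the wall pushes back. The portion of expansion that must be recovered elastically is δ_free − gap = 1.269 − 0.44 = 0.8287 mm.
That suppressed elongation corresponds to σ = E·Δ/L = 100×10³ × 0.8287/1400 = 59.19 MPa.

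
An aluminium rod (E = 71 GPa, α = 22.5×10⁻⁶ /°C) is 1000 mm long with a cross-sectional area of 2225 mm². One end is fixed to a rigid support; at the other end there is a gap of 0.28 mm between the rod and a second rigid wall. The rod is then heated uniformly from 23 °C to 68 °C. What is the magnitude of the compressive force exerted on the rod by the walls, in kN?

Free thermal elongation = αΔT L = 22.5×10⁻⁶ × 45 × 1000 = 1.012 mm.
The gap closes (δ_free > 0.28 mm) and the wall then resists a further 1.012 − 0.28 = 0.7325 mm of expansion.
So σ = E(δ_free − g)/L = 71×10³ × 0.7325/1000 = 52.01 MPa.
P = σA = 52.01 × 2225 = 115.7 kN.

P ≈ 116 kN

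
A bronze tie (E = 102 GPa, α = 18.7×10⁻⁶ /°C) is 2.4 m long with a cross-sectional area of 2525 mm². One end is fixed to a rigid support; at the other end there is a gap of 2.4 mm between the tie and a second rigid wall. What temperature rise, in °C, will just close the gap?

Contact occurs when the free expansion equals the gap: αΔT L = 2.4 mm.
So ΔT = g/(αL) = 2.4/(18.7×10⁻⁶ × 2400) = 53.48 °C.

ΔT ≈ 53.5 °C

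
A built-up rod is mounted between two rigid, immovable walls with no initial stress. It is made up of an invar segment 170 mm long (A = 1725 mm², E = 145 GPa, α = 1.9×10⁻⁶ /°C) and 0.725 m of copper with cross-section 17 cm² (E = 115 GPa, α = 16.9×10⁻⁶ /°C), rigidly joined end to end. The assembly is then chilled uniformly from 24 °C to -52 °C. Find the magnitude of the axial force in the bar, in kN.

P ≈ 218 kN (tensile)

Free thermal contraction of the whole bar: Σ αᵢΔT Lᵢ = 1.9×10⁻⁶×76×170 + 16.9×10⁻⁶×76×725 = 0.9557 mm.
The rigid supports impose zero overall length change; the single axial force P common to all segments must satisfy P Σ Lᵢ/(AᵢEᵢ) = δ_free.
The series flexibility is Σ Lᵢ/(AᵢEᵢ) = 170/(1725×145×10³) + 725/(1700×115×10³) = 4.388×10⁻⁶ mm/N.
So P = 0.9557 / 4.388×10⁻⁶ = 217.8 kN, tensile.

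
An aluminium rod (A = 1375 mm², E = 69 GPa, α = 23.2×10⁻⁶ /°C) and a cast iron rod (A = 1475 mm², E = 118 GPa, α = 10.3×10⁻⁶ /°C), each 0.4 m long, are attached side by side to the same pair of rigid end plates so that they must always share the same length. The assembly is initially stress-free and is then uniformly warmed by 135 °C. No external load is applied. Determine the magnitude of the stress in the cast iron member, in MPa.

σ ≈ 72.5 MPa (tensile)

Equilibrium of a rigid end plate with no external load gives equal and opposite internal forces ±P in the two members. Since α_{aluminium} > α_{cast iron}, heating drives the aluminium into compression and the cast iron into tension.
Equating the net (thermal + elastic) strains gives |α₁ − α₂|·ΔT = P·[1/(A₁E₁) + 1/(A₂E₂)].
|α₁ − α₂|·ΔT = 12.9×10⁻⁶ × 135 = 0.001741.
1/(A₁E₁) + 1/(A₂E₂) = 1/(1375×69×10³) + 1/(1475×118×10³) = 1.629×10⁻⁸ N⁻¹.
P = 0.001741 / 1.629×10⁻⁸ = 106900 N = 106.9 kN.
σ_{cast iron} = P/A₂ = 106900/1475 = 72.5 MPa, tensile.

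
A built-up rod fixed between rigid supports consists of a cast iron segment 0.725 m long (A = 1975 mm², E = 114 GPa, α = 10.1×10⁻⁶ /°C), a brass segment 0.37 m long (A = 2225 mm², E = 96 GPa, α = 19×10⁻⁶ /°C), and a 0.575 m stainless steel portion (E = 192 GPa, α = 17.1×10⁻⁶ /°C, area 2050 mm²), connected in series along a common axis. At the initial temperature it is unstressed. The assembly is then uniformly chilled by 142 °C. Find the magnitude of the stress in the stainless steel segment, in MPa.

If the supports were absent, the total length change would be Σ αᵢΔT Lᵢ = 10.1×10⁻⁶×142×725 + 19×10⁻⁶×142×370 + 17.1×10⁻⁶×142×575 = 3.434 mm.
Since the ends are fixed, an axial force P builds up, equal in every segment, with P · Σ Lᵢ/(AᵢEᵢ) = δ_free.
The series flexibility is Σ Lᵢ/(AᵢEᵢ) = 725/(1975×114×10³) + 370/(2225×96×10³) + 575/(2050×192×10³) = 6.413×10⁻⁶ mm/N.
Hence P = δ_free / Σ(L/AE) = 3.434/6.413×10⁻⁶ = 535.5 kN (tensile).
σ_{stainless steel} = P / A = 535500 / 2050 = 261.2 MPa.

σ ≈ 261 MPa (tensile)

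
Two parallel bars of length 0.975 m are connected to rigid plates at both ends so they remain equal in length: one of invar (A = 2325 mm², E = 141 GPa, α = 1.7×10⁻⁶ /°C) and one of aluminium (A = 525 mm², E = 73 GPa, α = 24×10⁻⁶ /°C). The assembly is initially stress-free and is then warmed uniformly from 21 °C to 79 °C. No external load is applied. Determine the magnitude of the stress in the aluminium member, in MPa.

The aluminium has the larger α, so on heating it would change length more than the invar if both were free. The rigid plates force a common final length, so the aluminium is put into compression and the invar into tension, with equal and opposite forces P (no external load).
Equating the net (thermal + elastic) strains gives |α₁ − α₂|·ΔT = P·[1/(A₁E₁) + 1/(A₂E₂)].
|α₁ − α₂|·ΔT = 22.3×10⁻⁶ × 58 = 0.001293.
1/(A₁E₁) + 1/(A₂E₂) = 1/(2325×141×10³) + 1/(525×73×10³) = 2.914×10⁻⁸ N⁻¹.
P = 0.001293 / 2.914×10⁻⁸ = 44380 N = 44.38 kN.
σ_{aluminium} = P/A₂ = 44380/525 = 84.54 MPa, compressive.

σ ≈ 84.5 MPa (compressive)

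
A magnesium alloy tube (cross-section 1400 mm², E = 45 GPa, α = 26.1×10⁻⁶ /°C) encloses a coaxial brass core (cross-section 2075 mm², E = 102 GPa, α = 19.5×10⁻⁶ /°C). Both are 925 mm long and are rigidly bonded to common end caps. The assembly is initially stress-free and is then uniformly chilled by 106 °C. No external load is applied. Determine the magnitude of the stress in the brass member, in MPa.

σ ≈ 16.4 MPa (compressive)

Both members must finish at the same length. With the larger α, the magnesium alloy tends to over-contract; the plates restrain it, putting the magnesium alloy in tension and the brass in compression. With no external load the two internal forces are equal and opposite, magnitude P.
Setting the final lengths equal and cancelling L: (α₁ − α₂)ΔT = P/(A₁E₁) + P/(A₂E₂).
|α₁ − α₂|·ΔT = 6.6×10⁻⁶ × 106 = 0.0006996.
1/(A₁E₁) + 1/(A₂E₂) = 1/(1400×45×10³) + 1/(2075×102×10³) = 2.06×10⁻⁸ N⁻¹.
P = 0.0006996 / 2.06×10⁻⁸ = 33960 N = 33.96 kN.
σ_{brass} = P/A₂ = 33960/2075 = 16.37 MPa, compressive.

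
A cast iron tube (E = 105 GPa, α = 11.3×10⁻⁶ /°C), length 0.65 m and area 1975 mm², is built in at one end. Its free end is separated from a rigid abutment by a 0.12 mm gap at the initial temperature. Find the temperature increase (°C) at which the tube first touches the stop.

ΔT ≈ 16.3 °C

Contact occurs when the free expansion equals the gap: αΔT L = 0.12 mm.
So ΔT = g/(αL) = 0.12/(11.3×10⁻⁶ × 650) = 16.34 °C.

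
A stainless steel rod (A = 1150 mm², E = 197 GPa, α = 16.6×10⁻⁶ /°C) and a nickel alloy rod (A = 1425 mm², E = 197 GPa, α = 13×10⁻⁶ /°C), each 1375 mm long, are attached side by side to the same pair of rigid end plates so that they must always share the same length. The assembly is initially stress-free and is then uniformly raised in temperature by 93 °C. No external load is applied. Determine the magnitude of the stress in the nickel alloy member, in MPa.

The stainless steel has the larger α, so on heating it would change length more than the nickel alloy if both were free. The rigid plates force a common final length, so the stainless steel is put into compression and the nickel alloy into tension, with equal and opposite forces P (no external load).
Compatibility of the two members (thermal + elastic change equal): (α₁ − α₂)ΔT = P·[1/(A₁E₁) + 1/(A₂E₂)].
|α₁ − α₂|·ΔT = 3.6×10⁻⁶ × 93 = 0.0003348.
1/(A₁E₁) + 1/(A₂E₂) = 1/(1150×197×10³) + 1/(1425×197×10³) = 7.976×10⁻⁹ N⁻¹.
P = 0.0003348 / 7.976×10⁻⁹ = 41970 N = 41.97 kN.
σ_{nickel alloy} = P/A₂ = 41970/1425 = 29.46 MPa, tensile.

σ ≈ 29.5 MPa (tensile)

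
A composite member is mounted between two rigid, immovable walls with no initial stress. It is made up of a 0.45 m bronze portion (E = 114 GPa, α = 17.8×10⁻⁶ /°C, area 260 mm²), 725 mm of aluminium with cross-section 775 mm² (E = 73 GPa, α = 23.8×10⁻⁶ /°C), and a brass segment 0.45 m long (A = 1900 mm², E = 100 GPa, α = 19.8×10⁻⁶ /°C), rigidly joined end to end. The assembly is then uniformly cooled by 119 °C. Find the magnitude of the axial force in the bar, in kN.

P ≈ 134 kN (tensile)

Free thermal contraction of the whole bar: Σ αᵢΔT Lᵢ = 17.8×10⁻⁶×119×450 + 23.8×10⁻⁶×119×725 + 19.8×10⁻⁶×119×450 = 4.067 mm.
The rigid supports impose zero overall length change; the single axial force P common to all segments must satisfy P Σ Lᵢ/(AᵢEᵢ) = δ_free.
The series flexibility is Σ Lᵢ/(AᵢEᵢ) = 450/(260×114×10³) + 725/(775×73×10³) + 450/(1900×100×10³) = 3.037×10⁻⁵ mm/N.
So P = 4.067 / 3.037×10⁻⁵ = 133.9 kN, tensile.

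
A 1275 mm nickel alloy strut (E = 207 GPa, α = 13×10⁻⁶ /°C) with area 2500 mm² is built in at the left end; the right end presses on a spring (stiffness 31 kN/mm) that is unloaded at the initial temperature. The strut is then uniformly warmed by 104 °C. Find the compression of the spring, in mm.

Free thermal expansion: δ_free = αΔT L = 13×10⁻⁶ × 104 × 1275 = 1.724 mm.
Let P be the compressive force at the spring. The strut shortens elastically by PL/(AE) and the spring compresses by P/k; together these equal δ_free.
So P = δ_free / [L/(AE) + 1/k] = 1.724 / [ 1275/(2500×207×10³) + 1/(31×10³) ].
P = 1.724 / 3.472×10⁻⁵ = 49650 N.
Spring compression = P/k = 49650/(31×10³) = 1.601 mm.

δ ≈ 1.6 mm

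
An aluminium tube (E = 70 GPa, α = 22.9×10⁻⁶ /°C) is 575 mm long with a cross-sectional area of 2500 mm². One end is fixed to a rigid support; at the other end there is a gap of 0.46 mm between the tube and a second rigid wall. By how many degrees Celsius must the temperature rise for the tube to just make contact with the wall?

The gap closes when αΔT L = 0.46 mm, since the tube is still unstressed at that instant.
So ΔT = g/(αL) = 0.46/(22.9×10⁻⁶ × 575) = 34.93 °C.

ΔT ≈ 34.9 °C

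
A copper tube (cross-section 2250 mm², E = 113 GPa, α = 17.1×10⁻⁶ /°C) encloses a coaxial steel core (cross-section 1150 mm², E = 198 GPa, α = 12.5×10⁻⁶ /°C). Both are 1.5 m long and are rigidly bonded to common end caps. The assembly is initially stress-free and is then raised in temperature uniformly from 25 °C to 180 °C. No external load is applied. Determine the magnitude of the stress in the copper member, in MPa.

σ ≈ 38.1 MPa (compressive)

Both members must finish at the same length. With the larger α, the copper tends to over-expand; the plates restrain it, putting the copper in compression and the steel in tension. With no external load the two internal forces are equal and opposite, magnitude P.
Compatibility of the two members (thermal + elastic change equal): (α₁ − α₂)ΔT = P·[1/(A₁E₁) + 1/(A₂E₂)].
|α₁ − α₂|·ΔT = 4.6×10⁻⁶ × 155 = 0.000713.
1/(A₁E₁) + 1/(A₂E₂) = 1/(2250×113×10³) + 1/(1150×198×10³) = 8.325×10⁻⁹ N⁻¹.
P = 0.000713 / 8.325×10⁻⁹ = 85650 N = 85.65 kN.
σ_{copper} = P/A₁ = 85650/2250 = 38.07 MPa, compressive.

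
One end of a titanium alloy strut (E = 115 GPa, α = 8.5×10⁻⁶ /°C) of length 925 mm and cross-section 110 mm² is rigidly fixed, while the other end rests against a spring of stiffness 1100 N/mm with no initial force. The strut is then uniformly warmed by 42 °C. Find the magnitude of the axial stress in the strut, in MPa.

The unrestrained thermal change is αΔT L = 8.5×10⁻⁶ × 42 × 925 = 0.3302 mm.
With a force P in the spring, the elastic change of the strut is PL/(AE) and that of the spring is P/k; compatibility requires their sum to equal δ_free.
P [ L/(AE) + 1/k ] = δ_free → P [ 925/(110×115×10³) + 1/(1100) ] = 0.3302.
P = 0.3302 / 0.0009822 = 336.2 N.
σ = P/A = 336.2/110 = 3.056 MPa.

σ ≈ 3.06 MPa (compressive)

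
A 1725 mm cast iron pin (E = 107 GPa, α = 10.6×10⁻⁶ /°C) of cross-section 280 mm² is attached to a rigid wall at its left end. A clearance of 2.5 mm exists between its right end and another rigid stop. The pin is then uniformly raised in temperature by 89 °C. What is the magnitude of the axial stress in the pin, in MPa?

σ ≈ 0 MPa

If the wall were absent the pin would grow by αΔT L = 10.6×10⁻⁶ × 89 × 1725 = 1.627 mm.
Since δ_free = 1.63 mm is less than the 2.5 mm gap, the pin never touches the wall. No axial force develops.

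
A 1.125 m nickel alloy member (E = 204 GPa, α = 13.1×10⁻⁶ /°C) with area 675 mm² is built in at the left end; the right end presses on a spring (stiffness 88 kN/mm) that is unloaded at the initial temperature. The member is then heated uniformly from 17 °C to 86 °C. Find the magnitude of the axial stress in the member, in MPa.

The unrestrained thermal change is αΔT L = 13.1×10⁻⁶ × 69 × 1125 = 1.017 mm.
Let P be the compressive force at the spring. The member shortens elastically by PL/(AE) and the spring compresses by P/k; together these equal δ_free.
So P = δ_free / [L/(AE) + 1/k] = 1.017 / [ 1125/(675×204×10³) + 1/(88×10³) ].
P = 1.017 / 1.953×10⁻⁵ = 52060 N.
σ = P/A = 52060/675 = 77.12 MPa.

σ ≈ 77.1 MPa (compressive)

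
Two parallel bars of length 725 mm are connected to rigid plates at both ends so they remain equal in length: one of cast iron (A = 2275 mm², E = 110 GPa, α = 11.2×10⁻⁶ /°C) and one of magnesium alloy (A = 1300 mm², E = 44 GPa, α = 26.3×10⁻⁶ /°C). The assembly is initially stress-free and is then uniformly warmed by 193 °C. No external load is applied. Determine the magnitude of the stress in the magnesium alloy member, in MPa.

σ ≈ 104 MPa (compressive)

Equilibrium of a rigid end plate with no external load gives equal and opposite internal forces ±P in the two members. Since α_{magnesium alloy} > α_{cast iron}, heating drives the magnesium alloy into compression and the cast iron into tension.
Setting the final lengths equal and cancelling L: (α₁ − α₂)ΔT = P/(A₁E₁) + P/(A₂E₂).
|α₁ − α₂|·ΔT = 15.1×10⁻⁶ × 193 = 0.002914.
1/(A₁E₁) + 1/(A₂E₂) = 1/(2275×110×10³) + 1/(1300×44×10³) = 2.148×10⁻⁸ N⁻¹.
P = 0.002914 / 2.148×10⁻⁸ = 135700 N = 135.7 kN.
σ_{magnesium alloy} = P/A₂ = 135700/1300 = 104.4 MPa, compressive.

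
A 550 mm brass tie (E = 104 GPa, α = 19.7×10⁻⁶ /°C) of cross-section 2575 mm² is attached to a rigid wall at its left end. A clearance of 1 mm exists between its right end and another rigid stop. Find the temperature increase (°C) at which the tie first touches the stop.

ΔT ≈ 92.3 °C

The gap closes when αΔT L = 1 mm, since the tie is still unstressed at that instant.
ΔT = 1 / (19.7×10⁻⁶ × 550) = 92.29 °C.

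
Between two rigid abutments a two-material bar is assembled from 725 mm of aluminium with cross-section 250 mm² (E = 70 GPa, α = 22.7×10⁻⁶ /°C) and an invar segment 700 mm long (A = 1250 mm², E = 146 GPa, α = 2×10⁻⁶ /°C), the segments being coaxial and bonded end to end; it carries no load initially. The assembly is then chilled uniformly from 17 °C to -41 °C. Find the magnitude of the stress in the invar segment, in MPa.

If the supports were absent, the total length change would be Σ αᵢΔT Lᵢ = 22.7×10⁻⁶×58×725 + 2×10⁻⁶×58×700 = 1.036 mm.
Since the ends are fixed, an axial force P builds up, equal in every segment, with P · Σ Lᵢ/(AᵢEᵢ) = δ_free.
Σ Lᵢ/(AᵢEᵢ) = 725/(250×70×10³) + 700/(1250×146×10³) = 4.526×10⁻⁵ mm/N.
Hence P = δ_free / Σ(L/AE) = 1.036/4.526×10⁻⁵ = 22.88 kN (tensile).
σ_{invar} = P / A = 22880 / 1250 = 18.31 MPa.

σ ≈ 18.3 MPa (tensile)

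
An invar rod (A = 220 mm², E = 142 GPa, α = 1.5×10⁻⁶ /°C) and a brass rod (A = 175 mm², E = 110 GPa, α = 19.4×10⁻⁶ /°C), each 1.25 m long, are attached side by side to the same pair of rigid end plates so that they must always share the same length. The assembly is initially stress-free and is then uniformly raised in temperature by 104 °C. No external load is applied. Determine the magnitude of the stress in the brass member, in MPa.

Equilibrium of a rigid end plate with no external load gives equal and opposite internal forces ±P in the two members. Since α_{brass} > α_{invar}, heating drives the brass into compression and the invar into tension.
Setting the final lengths equal and cancelling L: (α₁ − α₂)ΔT = P/(A₁E₁) + P/(A₂E₂).
|α₁ − α₂|·ΔT = 17.9×10⁻⁶ × 104 = 0.001862.
1/(A₁E₁) + 1/(A₂E₂) = 1/(220×142×10³) + 1/(175×110×10³) = 8.396×10⁻⁸ N⁻¹.
P = 0.001862 / 8.396×10⁻⁸ = 22170 N = 22.17 kN.
σ_{brass} = P/A₂ = 22170/175 = 126.7 MPa, compressive.

σ ≈ 127 MPa (compressive)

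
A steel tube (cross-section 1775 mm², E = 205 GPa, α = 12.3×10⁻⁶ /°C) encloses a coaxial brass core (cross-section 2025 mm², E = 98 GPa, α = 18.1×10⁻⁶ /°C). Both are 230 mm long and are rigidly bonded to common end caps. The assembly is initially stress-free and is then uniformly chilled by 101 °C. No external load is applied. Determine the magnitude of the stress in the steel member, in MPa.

σ ≈ 42.4 MPa (compressive)

The brass has the larger α, so on cooling it would change length more than the steel if both were free. The rigid plates force a common final length, so the brass is put into tension and the steel into compression, with equal and opposite forces P (no external load).
Setting the final lengths equal and cancelling L: (α₁ − α₂)ΔT = P/(A₁E₁) + P/(A₂E₂).
|α₁ − α₂|·ΔT = 5.8×10⁻⁶ × 101 = 0.0005858.
1/(A₁E₁) + 1/(A₂E₂) = 1/(1775×205×10³) + 1/(2025×98×10³) = 7.787×10⁻⁹ N⁻¹.
So P = 0.0005858 / 7.787×10⁻⁹ = 75.23 kN.
σ_{steel} = P/A₁ = 75230/1775 = 42.38 MPa, compressive.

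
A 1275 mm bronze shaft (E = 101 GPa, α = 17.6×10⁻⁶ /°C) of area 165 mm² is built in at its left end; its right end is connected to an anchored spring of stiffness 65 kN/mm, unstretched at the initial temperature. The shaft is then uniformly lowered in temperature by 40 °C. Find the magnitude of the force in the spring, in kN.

The unrestrained thermal change is αΔT L = 17.6×10⁻⁶ × 40 × 1275 = 0.8976 mm.
Let P be the tensile force in the spring. The shaft extends elastically by PL/(AE) and the spring stretches by P/k; together these equal δ_free.
P [ L/(AE) + 1/k ] = δ_free → P [ 1275/(165×101×10³) + 1/(65×10³) ] = 0.8976.
P = 0.8976 / 9.189×10⁻⁵ = 9768 N.

P ≈ 9.77 kN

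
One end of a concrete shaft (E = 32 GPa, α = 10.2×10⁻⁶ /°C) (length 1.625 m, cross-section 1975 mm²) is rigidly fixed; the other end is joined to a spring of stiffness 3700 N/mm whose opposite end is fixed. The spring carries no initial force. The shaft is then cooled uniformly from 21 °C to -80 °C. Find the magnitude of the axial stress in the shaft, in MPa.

Free thermal contraction: δ_free = αΔT L = 10.2×10⁻⁶ × 101 × 1625 = 1.674 mm.
Let P be the tensile force in the spring. The shaft extends elastically by PL/(AE) and the spring stretches by P/k; together these equal δ_free.
So P = δ_free / [L/(AE) + 1/k] = 1.674 / [ 1625/(1975×32×10³) + 1/(3700) ].
P = 1.674 / 0.000296 = 5656 N.
σ = P/A = 5656/1975 = 2.864 MPa.

σ ≈ 2.86 MPa (tensile)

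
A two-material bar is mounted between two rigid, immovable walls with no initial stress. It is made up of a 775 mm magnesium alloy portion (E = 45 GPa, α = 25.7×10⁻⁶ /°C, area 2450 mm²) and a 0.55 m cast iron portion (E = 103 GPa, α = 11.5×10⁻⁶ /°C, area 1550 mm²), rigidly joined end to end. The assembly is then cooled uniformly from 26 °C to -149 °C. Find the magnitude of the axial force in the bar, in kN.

With the walls removed the bar would change length by δ_free = Σ αᵢΔT Lᵢ = 25.7×10⁻⁶×175×775 + 11.5×10⁻⁶×175×550 = 4.592 mm.
The rigid supports impose zero overall length change; the single axial force P common to all segments must satisfy P Σ Lᵢ/(AᵢEᵢ) = δ_free.
The series flexibility is Σ Lᵢ/(AᵢEᵢ) = 775/(2450×45×10³) + 550/(1550×103×10³) = 1.047×10⁻⁵ mm/N.
Hence P = δ_free / Σ(L/AE) = 4.592/1.047×10⁻⁵ = 438.4 kN (tensile).

P ≈ 438 kN (tensile)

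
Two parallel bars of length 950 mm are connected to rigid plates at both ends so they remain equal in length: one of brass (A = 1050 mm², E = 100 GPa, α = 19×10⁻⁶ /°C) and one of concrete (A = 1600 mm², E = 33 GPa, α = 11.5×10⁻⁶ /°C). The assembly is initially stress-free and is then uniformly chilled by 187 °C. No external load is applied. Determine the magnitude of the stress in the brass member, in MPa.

The brass has the larger α, so on cooling it would change length more than the concrete if both were free. The rigid plates force a common final length, so the brass is put into tension and the concrete into compression, with equal and opposite forces P (no external load).
Setting the final lengths equal and cancelling L: (α₁ − α₂)ΔT = P/(A₁E₁) + P/(A₂E₂).
|α₁ − α₂|·ΔT = 7.5×10⁻⁶ × 187 = 0.001402.
1/(A₁E₁) + 1/(A₂E₂) = 1/(1050×100×10³) + 1/(1600×33×10³) = 2.846×10⁻⁸ N⁻¹.
P = 0.001402 / 2.846×10⁻⁸ = 49270 N = 49.27 kN.
σ_{brass} = P/A₁ = 49270/1050 = 46.93 MPa, tensile.

σ ≈ 46.9 MPa (tensile)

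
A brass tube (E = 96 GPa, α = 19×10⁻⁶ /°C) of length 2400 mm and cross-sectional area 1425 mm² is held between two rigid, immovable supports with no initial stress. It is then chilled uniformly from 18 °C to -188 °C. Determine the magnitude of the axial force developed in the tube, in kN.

P ≈ 535 kN (tensile)

Full restraint means ε = 0, so the stress is σ = EαΔT = 96×10³ × 19×10⁻⁶ × 206 = 375.7 MPa.
P = AEαΔT = 1425 × 96×10³ × 19×10⁻⁶ × 206 = 535.4 kN (tensile).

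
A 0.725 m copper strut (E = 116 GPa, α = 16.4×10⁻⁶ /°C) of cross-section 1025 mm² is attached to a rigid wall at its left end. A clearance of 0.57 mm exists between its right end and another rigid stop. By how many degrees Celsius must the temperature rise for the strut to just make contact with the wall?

The gap closes when αΔT L = 0.57 mm, since the strut is still unstressed at that instant.
ΔT = 0.57 / (16.4×10⁻⁶ × 725) = 47.94 °C.

ΔT ≈ 47.9 °C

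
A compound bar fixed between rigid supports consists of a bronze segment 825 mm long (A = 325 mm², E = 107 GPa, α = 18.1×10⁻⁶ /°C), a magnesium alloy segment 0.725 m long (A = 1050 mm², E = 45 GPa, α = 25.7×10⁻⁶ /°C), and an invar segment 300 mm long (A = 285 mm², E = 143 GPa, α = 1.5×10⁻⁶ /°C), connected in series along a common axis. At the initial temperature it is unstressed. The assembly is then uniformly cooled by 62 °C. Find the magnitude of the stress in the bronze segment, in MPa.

Free thermal contraction of the whole bar: Σ αᵢΔT Lᵢ = 18.1×10⁻⁶×62×825 + 25.7×10⁻⁶×62×725 + 1.5×10⁻⁶×62×300 = 2.109 mm.
Since the ends are fixed, an axial force P builds up, equal in every segment, with P · Σ Lᵢ/(AᵢEᵢ) = δ_free.
Σ Lᵢ/(AᵢEᵢ) = 825/(325×107×10³) + 725/(1050×45×10³) + 300/(285×143×10³) = 4.643×10⁻⁵ mm/N.
P = 2.109 / 4.643×10⁻⁵ = 45420 N = 45.42 kN, tensile.
σ_{bronze} = P / A = 45420 / 325 = 139.8 MPa.

σ ≈ 140 MPa (tensile)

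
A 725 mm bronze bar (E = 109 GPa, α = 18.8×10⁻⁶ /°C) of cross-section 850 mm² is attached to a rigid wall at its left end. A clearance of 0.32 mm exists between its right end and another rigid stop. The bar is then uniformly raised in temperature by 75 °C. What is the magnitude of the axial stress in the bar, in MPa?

σ ≈ 106 MPa (compressive)

Unrestrained expansion: δ_free = αΔT L = 18.8×10⁻⁶ × 75 × 725 = 1.022 mm.
This exceeds the 0.32 mm gap, so the wall pushes back. The portion of expansion that must be recovered elastically is δ_free − gap = 1.022 − 0.32 = 0.7023 mm.
That suppressed elongation corresponds to σ = E·Δ/L = 109×10³ × 0.7023/725 = 105.6 MPa.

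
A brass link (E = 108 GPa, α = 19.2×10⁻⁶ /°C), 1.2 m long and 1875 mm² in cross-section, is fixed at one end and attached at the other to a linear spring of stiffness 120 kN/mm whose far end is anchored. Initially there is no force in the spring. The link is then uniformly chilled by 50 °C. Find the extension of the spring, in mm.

The unrestrained thermal change is αΔT L = 19.2×10⁻⁶ × 50 × 1200 = 1.152 mm.
Let P be the tensile force in the spring. The link extends elastically by PL/(AE) and the spring stretches by P/k; together these equal δ_free.
So P = δ_free / [L/(AE) + 1/k] = 1.152 / [ 1200/(1875×108×10³) + 1/(120×10³) ].
P = 1.152 / 1.426×10⁻⁵ = 80790 N.
Spring extension = P/k = 80790/(120×10³) = 0.6732 mm.

δ ≈ 0.673 mm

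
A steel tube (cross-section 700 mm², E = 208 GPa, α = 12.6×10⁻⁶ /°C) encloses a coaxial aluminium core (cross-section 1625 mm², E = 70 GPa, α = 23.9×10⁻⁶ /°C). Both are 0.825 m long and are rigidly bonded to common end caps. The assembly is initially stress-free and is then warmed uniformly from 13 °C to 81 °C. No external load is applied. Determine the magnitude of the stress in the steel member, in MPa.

σ ≈ 70.1 MPa (tensile)

The aluminium has the larger α, so on heating it would change length more than the steel if both were free. The rigid plates force a common final length, so the aluminium is put into compression and the steel into tension, with equal and opposite forces P (no external load).
Compatibility of the two members (thermal + elastic change equal): (α₁ − α₂)ΔT = P·[1/(A₁E₁) + 1/(A₂E₂)].
|α₁ − α₂|·ΔT = 11.3×10⁻⁶ × 68 = 0.0007684.
1/(A₁E₁) + 1/(A₂E₂) = 1/(700×208×10³) + 1/(1625×70×10³) = 1.566×10⁻⁸ N⁻¹.
So P = 0.0007684 / 1.566×10⁻⁸ = 49.07 kN.
σ_{steel} = P/A₁ = 49070/700 = 70.1 MPa, tensile.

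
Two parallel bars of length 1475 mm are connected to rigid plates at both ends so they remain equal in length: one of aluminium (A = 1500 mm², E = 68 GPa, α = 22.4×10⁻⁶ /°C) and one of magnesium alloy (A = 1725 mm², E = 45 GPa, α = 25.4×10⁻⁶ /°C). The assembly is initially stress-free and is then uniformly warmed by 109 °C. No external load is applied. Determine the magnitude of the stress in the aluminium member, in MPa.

σ ≈ 9.61 MPa (tensile)

The magnesium alloy has the larger α, so on heating it would change length more than the aluminium if both were free. The rigid plates force a common final length, so the magnesium alloy is put into compression and the aluminium into tension, with equal and opposite forces P (no external load).
Setting the final lengths equal and cancelling L: (α₁ − α₂)ΔT = P/(A₁E₁) + P/(A₂E₂).
|α₁ − α₂|·ΔT = 3×10⁻⁶ × 109 = 0.000327.
1/(A₁E₁) + 1/(A₂E₂) = 1/(1500×68×10³) + 1/(1725×45×10³) = 2.269×10⁻⁸ N⁻¹.
P = 0.000327 / 2.269×10⁻⁸ = 14410 N = 14.41 kN.
σ_{aluminium} = P/A₁ = 14410/1500 = 9.609 MPa, tensile.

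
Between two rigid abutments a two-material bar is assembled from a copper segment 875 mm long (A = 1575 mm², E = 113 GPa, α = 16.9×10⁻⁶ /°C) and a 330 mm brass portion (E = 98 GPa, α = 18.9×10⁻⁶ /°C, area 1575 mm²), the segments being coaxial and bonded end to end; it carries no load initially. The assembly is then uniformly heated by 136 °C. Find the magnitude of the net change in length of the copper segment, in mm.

|ΔL| ≈ 0.0184 mm

If the supports were absent, the total length change would be Σ αᵢΔT Lᵢ = 16.9×10⁻⁶×136×875 + 18.9×10⁻⁶×136×330 = 2.859 mm.
The rigid supports impose zero overall length change; the single axial force P common to all segments must satisfy P Σ Lᵢ/(AᵢEᵢ) = δ_free.
Σ Lᵢ/(AᵢEᵢ) = 875/(1575×113×10³) + 330/(1575×98×10³) = 7.054×10⁻⁶ mm/N.
Hence P = δ_free / Σ(L/AE) = 2.859/7.054×10⁻⁶ = 405.3 kN (compressive).
For the copper segment, free thermal change = 16.9×10⁻⁶×136×875 = 2.011 mm and elastic change from P = 405300×875/(1575×113×10³) = 1.993 mm; these oppose, so the net change is 0.0184 mm (segment lengthens).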